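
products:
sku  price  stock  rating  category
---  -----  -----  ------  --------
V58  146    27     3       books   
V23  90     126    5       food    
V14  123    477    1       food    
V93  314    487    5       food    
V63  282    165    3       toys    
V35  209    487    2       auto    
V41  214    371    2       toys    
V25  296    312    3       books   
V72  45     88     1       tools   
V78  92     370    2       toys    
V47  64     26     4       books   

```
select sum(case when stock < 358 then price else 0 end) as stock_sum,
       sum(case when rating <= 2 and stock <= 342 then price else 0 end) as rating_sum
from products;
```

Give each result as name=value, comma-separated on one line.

stock_sum=923, rating_sum=45

[stock_sum: stock < 358]
sku=V58: ✓ → 146
sku=V23: ✓ → 90
sku=V14: ✗
sku=V93: ✗
sku=V63: ✓ → 282
sku=V35: ✗
sku=V41: ✗
sku=V25: ✓ → 296
sku=V72: ✓ → 45
sku=V78: ✗
sku=V47: ✓ → 64
stock_sum = 146 + 90 + 282 + 296 + 45 + 64 = 923
—
[rating_sum: rating <= 2 and stock <= 342]
sku=V58: ✗
sku=V23: ✗
sku=V14: ✗
sku=V93: ✗
sku=V63: ✗
sku=V35: ✗
sku=V41: ✗
sku=V25: ✗
sku=V72: ✓ → 45
sku=V78: ✗
sku=V47: ✗
rating_sum = 45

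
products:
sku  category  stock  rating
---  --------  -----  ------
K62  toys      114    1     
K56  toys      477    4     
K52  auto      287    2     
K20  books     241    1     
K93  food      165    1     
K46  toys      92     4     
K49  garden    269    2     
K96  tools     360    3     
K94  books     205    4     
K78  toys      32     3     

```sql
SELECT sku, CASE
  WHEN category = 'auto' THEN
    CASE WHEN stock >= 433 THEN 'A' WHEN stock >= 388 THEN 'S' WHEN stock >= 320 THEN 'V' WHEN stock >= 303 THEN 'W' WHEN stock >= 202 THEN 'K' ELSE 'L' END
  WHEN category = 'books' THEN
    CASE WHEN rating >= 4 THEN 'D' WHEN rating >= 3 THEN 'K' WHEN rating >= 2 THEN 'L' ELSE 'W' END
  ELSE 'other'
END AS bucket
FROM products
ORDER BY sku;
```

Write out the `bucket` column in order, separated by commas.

W, other, other, K, other, other, other, other, D, other

sku=K20: category='books' → inner[ELSE] → W
sku=K46: category='toys' → outer ELSE → other
sku=K49: category='garden' → outer ELSE → other
sku=K52: category='auto' → inner[stock >= 202] → K
sku=K56: category='toys' → outer ELSE → other
sku=K62: category='toys' → outer ELSE → other
sku=K78: category='toys' → outer ELSE → other
sku=K93: category='food' → outer ELSE → other
sku=K94: category='books' → inner[rating >= 4] → D
sku=K96: category='tools' → outer ELSE → other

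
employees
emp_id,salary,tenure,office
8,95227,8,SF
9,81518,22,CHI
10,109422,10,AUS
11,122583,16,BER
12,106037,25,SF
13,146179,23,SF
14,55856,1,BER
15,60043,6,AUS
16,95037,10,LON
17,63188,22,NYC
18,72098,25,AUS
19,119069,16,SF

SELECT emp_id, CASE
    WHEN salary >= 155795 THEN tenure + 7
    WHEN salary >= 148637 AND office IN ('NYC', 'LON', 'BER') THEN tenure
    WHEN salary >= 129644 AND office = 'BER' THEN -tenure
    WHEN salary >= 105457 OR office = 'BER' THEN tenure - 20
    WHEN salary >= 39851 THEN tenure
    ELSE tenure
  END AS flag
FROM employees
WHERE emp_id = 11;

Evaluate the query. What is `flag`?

-4

emp_id = 11: salary=122583, tenure=16, office=BER.
salary >= 155795 → false
salary >= 148637 AND office IN ('NYC', 'LON', 'BER') → false
salary >= 129644 AND office = 'BER' → false
salary >= 105457 OR office = 'BER' → true → -4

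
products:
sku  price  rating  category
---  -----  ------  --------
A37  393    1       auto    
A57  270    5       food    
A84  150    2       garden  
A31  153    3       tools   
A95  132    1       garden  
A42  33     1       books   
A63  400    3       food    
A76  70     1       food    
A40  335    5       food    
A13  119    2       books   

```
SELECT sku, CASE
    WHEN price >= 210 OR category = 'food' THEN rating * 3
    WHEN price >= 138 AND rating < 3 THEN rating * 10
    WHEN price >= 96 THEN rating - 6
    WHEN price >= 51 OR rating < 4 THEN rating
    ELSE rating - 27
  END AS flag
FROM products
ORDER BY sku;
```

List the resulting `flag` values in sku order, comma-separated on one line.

-4, -3, 3, 15, 1, 15, 9, 3, 20, -5

sku=A13: price >= 96 → -4
sku=A31: price >= 96 → -3
sku=A37: price >= 210 OR category = 'food' → 3
sku=A40: price >= 210 OR category = 'food' → 15
sku=A42: price >= 51 OR rating < 4 → 1
sku=A57: price >= 210 OR category = 'food' → 15
sku=A63: price >= 210 OR category = 'food' → 9
sku=A76: price >= 210 OR category = 'food' → 3
sku=A84: price >= 138 AND rating < 3 → 20
sku=A95: price >= 96 → -5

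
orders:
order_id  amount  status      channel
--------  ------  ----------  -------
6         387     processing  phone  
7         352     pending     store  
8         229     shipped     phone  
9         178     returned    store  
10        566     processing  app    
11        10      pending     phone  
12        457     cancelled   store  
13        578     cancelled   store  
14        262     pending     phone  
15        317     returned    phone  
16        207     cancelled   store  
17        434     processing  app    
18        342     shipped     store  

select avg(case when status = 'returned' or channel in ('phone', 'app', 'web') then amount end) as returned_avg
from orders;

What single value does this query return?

297.875

order_id=6: ✓ → 387
order_id=7: ✗
order_id=8: ✓ → 229
order_id=9: ✓ → 178
order_id=10: ✓ → 566
order_id=11: ✓ → 10
order_id=12: ✗
order_id=13: ✗
order_id=14: ✓ → 262
order_id=15: ✓ → 317
order_id=16: ✗
order_id=17: ✓ → 434
order_id=18: ✗
returned_avg = (387 + 229 + 178 + 566 + 10 + 262 + 317 + 434) / 8 = 297.875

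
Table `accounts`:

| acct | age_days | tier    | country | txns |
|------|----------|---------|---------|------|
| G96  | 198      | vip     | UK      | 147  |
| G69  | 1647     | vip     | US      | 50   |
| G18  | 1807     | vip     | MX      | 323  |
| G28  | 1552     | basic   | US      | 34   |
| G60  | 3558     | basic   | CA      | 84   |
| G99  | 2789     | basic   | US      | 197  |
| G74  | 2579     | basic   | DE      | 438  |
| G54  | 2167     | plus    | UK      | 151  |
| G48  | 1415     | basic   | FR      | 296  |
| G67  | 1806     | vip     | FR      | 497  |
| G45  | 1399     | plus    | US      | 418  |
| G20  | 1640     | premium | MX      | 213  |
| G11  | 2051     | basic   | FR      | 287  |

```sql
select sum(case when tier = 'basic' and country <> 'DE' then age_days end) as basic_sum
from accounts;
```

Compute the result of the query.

acct=G96: ✗
acct=G69: ✗
acct=G18: ✗
acct=G28: ✓ → 1552
acct=G60: ✓ → 3558
acct=G99: ✓ → 2789
acct=G74: ✗
acct=G54: ✗
acct=G48: ✓ → 1415
acct=G67: ✗
acct=G45: ✗
acct=G20: ✗
acct=G11: ✓ → 2051
basic_sum = 1552 + 3558 + 2789 + 1415 + 2051 = 11365

11365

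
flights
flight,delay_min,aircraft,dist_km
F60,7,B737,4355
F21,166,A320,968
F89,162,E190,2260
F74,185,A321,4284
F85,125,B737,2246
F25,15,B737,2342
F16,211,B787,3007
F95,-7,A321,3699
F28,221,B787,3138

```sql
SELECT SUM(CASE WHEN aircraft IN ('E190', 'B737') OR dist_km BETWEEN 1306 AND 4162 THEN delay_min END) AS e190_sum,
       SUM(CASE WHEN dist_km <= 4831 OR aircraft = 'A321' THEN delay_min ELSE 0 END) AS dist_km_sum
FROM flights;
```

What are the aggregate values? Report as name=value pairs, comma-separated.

e190_sum=734, dist_km_sum=1085

[e190_sum: aircraft IN ('E190', 'B737') OR dist_km BETWEEN 1306 AND 4162]
flight=F60: ✓ → 7
flight=F21: ✗
flight=F89: ✓ → 162
flight=F74: ✗
flight=F85: ✓ → 125
flight=F25: ✓ → 15
flight=F16: ✓ → 211
flight=F95: ✓ → -7
flight=F28: ✓ → 221
e190_sum = 7 + 162 + 125 + 15 + 211 + -7 + 221 = 734
—
[dist_km_sum: dist_km <= 4831 OR aircraft = 'A321']
flight=F60: ✓ → 7
flight=F21: ✓ → 166
flight=F89: ✓ → 162
flight=F74: ✓ → 185
flight=F85: ✓ → 125
flight=F25: ✓ → 15
flight=F16: ✓ → 211
flight=F95: ✓ → -7
flight=F28: ✓ → 221
dist_km_sum = 7 + 166 + 162 + 185 + 125 + 15 + 211 + -7 + 221 = 1085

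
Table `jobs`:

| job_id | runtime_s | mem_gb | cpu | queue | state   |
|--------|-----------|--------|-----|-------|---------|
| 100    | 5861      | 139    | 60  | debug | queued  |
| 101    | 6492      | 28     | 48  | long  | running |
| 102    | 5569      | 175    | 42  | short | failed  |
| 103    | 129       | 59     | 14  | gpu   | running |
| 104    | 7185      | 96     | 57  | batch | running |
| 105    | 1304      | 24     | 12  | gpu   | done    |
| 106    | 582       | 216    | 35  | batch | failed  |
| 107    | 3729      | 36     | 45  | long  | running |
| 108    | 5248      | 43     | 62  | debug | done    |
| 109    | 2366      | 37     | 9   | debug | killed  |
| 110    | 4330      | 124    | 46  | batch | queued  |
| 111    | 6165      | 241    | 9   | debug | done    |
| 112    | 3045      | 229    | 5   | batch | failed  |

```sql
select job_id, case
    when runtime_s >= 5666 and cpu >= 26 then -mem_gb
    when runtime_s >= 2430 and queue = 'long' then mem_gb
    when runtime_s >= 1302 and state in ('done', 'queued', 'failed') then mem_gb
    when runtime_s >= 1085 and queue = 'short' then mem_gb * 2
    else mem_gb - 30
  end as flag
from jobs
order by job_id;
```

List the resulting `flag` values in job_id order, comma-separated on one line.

job_id=100: runtime_s >= 5666 and cpu >= 26 → -139
job_id=101: runtime_s >= 5666 and cpu >= 26 → -28
job_id=102: runtime_s >= 1302 and state in ('done', 'queued', 'failed') → 175
job_id=103: ELSE → 29
job_id=104: runtime_s >= 5666 and cpu >= 26 → -96
job_id=105: runtime_s >= 1302 and state in ('done', 'queued', 'failed') → 24
job_id=106: ELSE → 186
job_id=107: runtime_s >= 2430 and queue = 'long' → 36
job_id=108: runtime_s >= 1302 and state in ('done', 'queued', 'failed') → 43
job_id=109: ELSE → 7
job_id=110: runtime_s >= 1302 and state in ('done', 'queued', 'failed') → 124
job_id=111: runtime_s >= 1302 and state in ('done', 'queued', 'failed') → 241
job_id=112: runtime_s >= 1302 and state in ('done', 'queued', 'failed') → 229

-139, -28, 175, 29, -96, 24, 186, 36, 43, 7, 124, 241, 229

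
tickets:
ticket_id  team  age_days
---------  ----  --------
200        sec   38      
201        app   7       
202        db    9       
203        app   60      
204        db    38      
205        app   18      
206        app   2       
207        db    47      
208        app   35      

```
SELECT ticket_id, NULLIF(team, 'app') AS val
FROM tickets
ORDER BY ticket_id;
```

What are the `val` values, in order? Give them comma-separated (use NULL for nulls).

sec, NULL, db, NULL, db, NULL, NULL, db, NULL

ticket_id=200: team=sec vs app: differ → sec
ticket_id=201: team=app vs app: equal → NULL
ticket_id=202: team=db vs app: differ → db
ticket_id=203: team=app vs app: equal → NULL
ticket_id=204: team=db vs app: differ → db
ticket_id=205: team=app vs app: equal → NULL
ticket_id=206: team=app vs app: equal → NULL
ticket_id=207: team=db vs app: differ → db
ticket_id=208: team=app vs app: equal → NULL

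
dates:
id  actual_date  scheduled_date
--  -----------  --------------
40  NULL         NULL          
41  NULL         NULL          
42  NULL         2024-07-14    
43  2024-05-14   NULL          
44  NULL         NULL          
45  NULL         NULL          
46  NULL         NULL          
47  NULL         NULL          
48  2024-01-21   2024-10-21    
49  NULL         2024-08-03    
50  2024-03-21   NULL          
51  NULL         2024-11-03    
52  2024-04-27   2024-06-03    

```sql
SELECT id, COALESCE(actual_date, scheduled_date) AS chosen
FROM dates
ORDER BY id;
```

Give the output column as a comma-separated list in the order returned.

NULL, NULL, 2024-07-14, 2024-05-14, NULL, NULL, NULL, NULL, 2024-01-21, 2024-08-03, 2024-03-21, 2024-11-03, 2024-04-27

id=40: actual_date=NULL, scheduled_date=NULL (all NULL) → NULL
id=41: actual_date=NULL, scheduled_date=NULL (all NULL) → NULL
id=42: actual_date=NULL, scheduled_date=2024-07-14 → 2024-07-14
id=43: actual_date=2024-05-14 → 2024-05-14
id=44: actual_date=NULL, scheduled_date=NULL (all NULL) → NULL
id=45: actual_date=NULL, scheduled_date=NULL (all NULL) → NULL
id=46: actual_date=NULL, scheduled_date=NULL (all NULL) → NULL
id=47: actual_date=NULL, scheduled_date=NULL (all NULL) → NULL
id=48: actual_date=2024-01-21 → 2024-01-21
id=49: actual_date=NULL, scheduled_date=2024-08-03 → 2024-08-03
id=50: actual_date=2024-03-21 → 2024-03-21
id=51: actual_date=NULL, scheduled_date=2024-11-03 → 2024-11-03
id=52: actual_date=2024-04-27 → 2024-04-27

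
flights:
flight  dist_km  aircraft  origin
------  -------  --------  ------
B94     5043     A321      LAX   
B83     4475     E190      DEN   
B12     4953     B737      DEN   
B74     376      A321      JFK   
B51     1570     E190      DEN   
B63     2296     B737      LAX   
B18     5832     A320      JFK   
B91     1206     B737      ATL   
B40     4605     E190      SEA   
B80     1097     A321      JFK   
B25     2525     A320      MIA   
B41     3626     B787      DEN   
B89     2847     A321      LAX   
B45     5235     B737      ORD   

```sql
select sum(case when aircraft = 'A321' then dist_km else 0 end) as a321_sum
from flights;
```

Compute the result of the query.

9363

flight=B94: ✓ → 5043
flight=B83: ✗
flight=B12: ✗
flight=B74: ✓ → 376
flight=B51: ✗
flight=B63: ✗
flight=B18: ✗
flight=B91: ✗
flight=B40: ✗
flight=B80: ✓ → 1097
flight=B25: ✗
flight=B41: ✗
flight=B89: ✓ → 2847
flight=B45: ✗
a321_sum = 5043 + 376 + 1097 + 2847 = 9363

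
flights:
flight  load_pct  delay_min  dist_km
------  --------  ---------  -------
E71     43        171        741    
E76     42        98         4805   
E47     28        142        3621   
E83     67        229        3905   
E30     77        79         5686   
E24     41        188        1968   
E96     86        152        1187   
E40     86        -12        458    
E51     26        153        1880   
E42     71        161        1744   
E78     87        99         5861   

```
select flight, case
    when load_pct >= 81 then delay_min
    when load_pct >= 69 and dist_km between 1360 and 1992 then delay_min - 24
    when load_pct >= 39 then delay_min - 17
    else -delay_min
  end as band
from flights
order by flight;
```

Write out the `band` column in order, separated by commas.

flight=E24: load_pct >= 39 → 171
flight=E30: load_pct >= 39 → 62
flight=E40: load_pct >= 81 → -12
flight=E42: load_pct >= 69 and dist_km between 1360 and 1992 → 137
flight=E47: ELSE → -142
flight=E51: ELSE → -153
flight=E71: load_pct >= 39 → 154
flight=E76: load_pct >= 39 → 81
flight=E78: load_pct >= 81 → 99
flight=E83: load_pct >= 39 → 212
flight=E96: load_pct >= 81 → 152

171, 62, -12, 137, -142, -153, 154, 81, 99, 212, 152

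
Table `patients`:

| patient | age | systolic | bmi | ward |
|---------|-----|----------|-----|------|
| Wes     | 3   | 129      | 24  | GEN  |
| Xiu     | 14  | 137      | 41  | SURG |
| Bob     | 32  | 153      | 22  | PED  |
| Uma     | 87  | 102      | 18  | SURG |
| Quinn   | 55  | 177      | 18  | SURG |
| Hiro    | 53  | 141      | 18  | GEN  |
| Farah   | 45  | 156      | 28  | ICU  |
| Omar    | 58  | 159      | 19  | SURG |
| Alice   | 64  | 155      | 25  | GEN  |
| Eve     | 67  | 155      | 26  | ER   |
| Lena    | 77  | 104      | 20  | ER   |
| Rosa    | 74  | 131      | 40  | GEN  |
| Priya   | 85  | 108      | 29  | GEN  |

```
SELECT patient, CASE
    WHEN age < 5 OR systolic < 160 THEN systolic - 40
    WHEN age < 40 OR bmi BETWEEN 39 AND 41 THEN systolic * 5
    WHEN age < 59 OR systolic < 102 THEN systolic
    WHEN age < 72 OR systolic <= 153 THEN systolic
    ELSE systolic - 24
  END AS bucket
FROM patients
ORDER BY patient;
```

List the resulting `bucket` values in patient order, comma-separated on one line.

115, 113, 115, 116, 101, 64, 119, 68, 177, 91, 62, 89, 97

patient=Alice: age < 5 OR systolic < 160 → 115
patient=Bob: age < 5 OR systolic < 160 → 113
patient=Eve: age < 5 OR systolic < 160 → 115
patient=Farah: age < 5 OR systolic < 160 → 116
patient=Hiro: age < 5 OR systolic < 160 → 101
patient=Lena: age < 5 OR systolic < 160 → 64
patient=Omar: age < 5 OR systolic < 160 → 119
patient=Priya: age < 5 OR systolic < 160 → 68
patient=Quinn: age < 59 OR systolic < 102 → 177
patient=Rosa: age < 5 OR systolic < 160 → 91
patient=Uma: age < 5 OR systolic < 160 → 62
patient=Wes: age < 5 OR systolic < 160 → 89
patient=Xiu: age < 5 OR systolic < 160 → 97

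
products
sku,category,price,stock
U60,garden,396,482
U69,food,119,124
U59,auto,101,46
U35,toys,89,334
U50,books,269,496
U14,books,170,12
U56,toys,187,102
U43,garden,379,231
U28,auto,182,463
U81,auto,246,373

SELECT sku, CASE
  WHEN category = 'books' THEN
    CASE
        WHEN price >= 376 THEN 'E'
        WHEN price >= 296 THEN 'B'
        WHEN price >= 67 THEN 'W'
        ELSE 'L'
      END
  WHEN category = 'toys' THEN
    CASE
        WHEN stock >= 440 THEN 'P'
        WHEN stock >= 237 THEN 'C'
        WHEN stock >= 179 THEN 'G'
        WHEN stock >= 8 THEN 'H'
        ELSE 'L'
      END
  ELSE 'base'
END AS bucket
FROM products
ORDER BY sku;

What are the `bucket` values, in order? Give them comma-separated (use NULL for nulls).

W, base, C, base, W, H, base, base, base, base

sku=U14: category='books' → inner[price >= 67] → W
sku=U28: category='auto' → outer ELSE → base
sku=U35: category='toys' → inner[stock >= 237] → C
sku=U43: category='garden' → outer ELSE → base
sku=U50: category='books' → inner[price >= 67] → W
sku=U56: category='toys' → inner[stock >= 8] → H
sku=U59: category='auto' → outer ELSE → base
sku=U60: category='garden' → outer ELSE → base
sku=U69: category='food' → outer ELSE → base
sku=U81: category='auto' → outer ELSE → base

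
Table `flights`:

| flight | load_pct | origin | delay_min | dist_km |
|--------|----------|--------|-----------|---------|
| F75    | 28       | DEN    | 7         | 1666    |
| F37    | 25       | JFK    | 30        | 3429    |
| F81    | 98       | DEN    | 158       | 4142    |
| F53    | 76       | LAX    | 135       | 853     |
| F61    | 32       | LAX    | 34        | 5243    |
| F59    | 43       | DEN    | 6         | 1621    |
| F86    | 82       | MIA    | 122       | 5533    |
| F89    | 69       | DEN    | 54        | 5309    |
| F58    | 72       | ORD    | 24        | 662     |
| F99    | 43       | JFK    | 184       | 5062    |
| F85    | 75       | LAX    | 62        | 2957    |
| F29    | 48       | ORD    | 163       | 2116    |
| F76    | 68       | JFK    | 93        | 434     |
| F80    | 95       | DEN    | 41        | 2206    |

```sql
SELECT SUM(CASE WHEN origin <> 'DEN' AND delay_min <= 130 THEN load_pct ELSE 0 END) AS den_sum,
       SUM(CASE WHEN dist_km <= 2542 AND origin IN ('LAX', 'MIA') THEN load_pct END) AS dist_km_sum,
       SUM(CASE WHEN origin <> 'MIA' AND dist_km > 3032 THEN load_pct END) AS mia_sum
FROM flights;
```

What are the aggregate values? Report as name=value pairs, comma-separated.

[den_sum: origin <> 'DEN' AND delay_min <= 130]
flight=F75: ✗
flight=F37: ✓ → 25
flight=F81: ✗
flight=F53: ✗
flight=F61: ✓ → 32
flight=F59: ✗
flight=F86: ✓ → 82
flight=F89: ✗
flight=F58: ✓ → 72
flight=F99: ✗
flight=F85: ✓ → 75
flight=F29: ✗
flight=F76: ✓ → 68
flight=F80: ✗
den_sum = 25 + 32 + 82 + 72 + 75 + 68 = 354
—
[dist_km_sum: dist_km <= 2542 AND origin IN ('LAX', 'MIA')]
flight=F75: ✗
flight=F37: ✗
flight=F81: ✗
flight=F53: ✓ → 76
flight=F61: ✗
flight=F59: ✗
flight=F86: ✗
flight=F89: ✗
flight=F58: ✗
flight=F99: ✗
flight=F85: ✗
flight=F29: ✗
flight=F76: ✗
flight=F80: ✗
dist_km_sum = 76
—
[mia_sum: origin <> 'MIA' AND dist_km > 3032]
flight=F75: ✗
flight=F37: ✓ → 25
flight=F81: ✓ → 98
flight=F53: ✗
flight=F61: ✓ → 32
flight=F59: ✗
flight=F86: ✗
flight=F89: ✓ → 69
flight=F58: ✗
flight=F99: ✓ → 43
flight=F85: ✗
flight=F29: ✗
flight=F76: ✗
flight=F80: ✗
mia_sum = 25 + 98 + 32 + 69 + 43 = 267

den_sum=354, dist_km_sum=76, mia_sum=267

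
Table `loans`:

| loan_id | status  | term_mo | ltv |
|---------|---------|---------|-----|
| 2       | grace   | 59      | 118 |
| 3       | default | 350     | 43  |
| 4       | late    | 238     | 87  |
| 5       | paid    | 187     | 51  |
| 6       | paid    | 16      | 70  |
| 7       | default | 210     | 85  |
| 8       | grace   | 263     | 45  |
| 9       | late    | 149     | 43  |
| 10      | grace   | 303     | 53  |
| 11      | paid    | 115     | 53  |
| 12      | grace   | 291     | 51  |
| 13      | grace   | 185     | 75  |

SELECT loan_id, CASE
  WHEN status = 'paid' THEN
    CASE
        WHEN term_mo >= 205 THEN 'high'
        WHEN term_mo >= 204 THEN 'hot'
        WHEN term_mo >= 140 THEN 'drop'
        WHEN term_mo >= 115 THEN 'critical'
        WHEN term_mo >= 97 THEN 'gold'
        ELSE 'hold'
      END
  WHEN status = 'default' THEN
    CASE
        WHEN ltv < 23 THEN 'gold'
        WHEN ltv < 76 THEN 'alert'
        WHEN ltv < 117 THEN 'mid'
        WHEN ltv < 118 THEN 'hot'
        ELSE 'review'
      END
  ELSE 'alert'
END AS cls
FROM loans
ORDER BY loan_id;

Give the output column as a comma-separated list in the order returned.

loan_id=2: status='grace' → outer ELSE → alert
loan_id=3: status='default' → inner[ltv < 76] → alert
loan_id=4: status='late' → outer ELSE → alert
loan_id=5: status='paid' → inner[term_mo >= 140] → drop
loan_id=6: status='paid' → inner[ELSE] → hold
loan_id=7: status='default' → inner[ltv < 117] → mid
loan_id=8: status='grace' → outer ELSE → alert
loan_id=9: status='late' → outer ELSE → alert
loan_id=10: status='grace' → outer ELSE → alert
loan_id=11: status='paid' → inner[term_mo >= 115] → critical
loan_id=12: status='grace' → outer ELSE → alert
loan_id=13: status='grace' → outer ELSE → alert

alert, alert, alert, drop, hold, mid, alert, alert, alert, critical, alert, alert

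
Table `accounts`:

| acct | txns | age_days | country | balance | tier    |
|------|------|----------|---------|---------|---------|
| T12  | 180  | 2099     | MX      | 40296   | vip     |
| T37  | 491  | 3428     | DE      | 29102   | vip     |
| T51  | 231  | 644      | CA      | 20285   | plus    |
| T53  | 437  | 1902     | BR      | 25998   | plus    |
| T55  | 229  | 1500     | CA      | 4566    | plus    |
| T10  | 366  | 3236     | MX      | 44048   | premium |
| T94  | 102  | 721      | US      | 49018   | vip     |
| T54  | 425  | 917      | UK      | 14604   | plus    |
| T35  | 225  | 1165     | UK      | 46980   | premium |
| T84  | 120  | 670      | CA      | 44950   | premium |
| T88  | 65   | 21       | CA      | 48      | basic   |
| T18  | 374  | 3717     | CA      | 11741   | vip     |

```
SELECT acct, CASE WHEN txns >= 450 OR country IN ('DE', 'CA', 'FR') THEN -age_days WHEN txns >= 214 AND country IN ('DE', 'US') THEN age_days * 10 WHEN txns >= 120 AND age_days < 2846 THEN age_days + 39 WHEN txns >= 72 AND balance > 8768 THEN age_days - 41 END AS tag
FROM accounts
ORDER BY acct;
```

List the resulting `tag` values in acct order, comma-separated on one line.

3195, 2138, -3717, 1204, -3428, -644, 1941, 956, -1500, -670, -21, 680

acct=T10: txns >= 72 AND balance > 8768 → 3195
acct=T12: txns >= 120 AND age_days < 2846 → 2138
acct=T18: txns >= 450 OR country IN ('DE', 'CA', 'FR') → -3717
acct=T35: txns >= 120 AND age_days < 2846 → 1204
acct=T37: txns >= 450 OR country IN ('DE', 'CA', 'FR') → -3428
acct=T51: txns >= 450 OR country IN ('DE', 'CA', 'FR') → -644
acct=T53: txns >= 120 AND age_days < 2846 → 1941
acct=T54: txns >= 120 AND age_days < 2846 → 956
acct=T55: txns >= 450 OR country IN ('DE', 'CA', 'FR') → -1500
acct=T84: txns >= 450 OR country IN ('DE', 'CA', 'FR') → -670
acct=T88: txns >= 450 OR country IN ('DE', 'CA', 'FR') → -21
acct=T94: txns >= 72 AND balance > 8768 → 680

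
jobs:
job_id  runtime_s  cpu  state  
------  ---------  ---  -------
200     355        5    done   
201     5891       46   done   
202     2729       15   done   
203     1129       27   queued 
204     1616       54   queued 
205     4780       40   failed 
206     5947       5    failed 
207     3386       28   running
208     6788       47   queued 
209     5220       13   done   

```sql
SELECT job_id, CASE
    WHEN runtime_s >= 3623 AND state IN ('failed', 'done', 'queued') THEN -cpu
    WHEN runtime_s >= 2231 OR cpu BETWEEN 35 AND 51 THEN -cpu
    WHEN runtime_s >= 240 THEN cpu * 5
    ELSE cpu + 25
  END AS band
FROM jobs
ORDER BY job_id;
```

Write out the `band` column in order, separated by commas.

25, -46, -15, 135, 270, -40, -5, -28, -47, -13

job_id=200: runtime_s >= 240 → 25
job_id=201: runtime_s >= 3623 AND state IN ('failed', 'done', 'queued') → -46
job_id=202: runtime_s >= 2231 OR cpu BETWEEN 35 AND 51 → -15
job_id=203: runtime_s >= 240 → 135
job_id=204: runtime_s >= 240 → 270
job_id=205: runtime_s >= 3623 AND state IN ('failed', 'done', 'queued') → -40
job_id=206: runtime_s >= 3623 AND state IN ('failed', 'done', 'queued') → -5
job_id=207: runtime_s >= 2231 OR cpu BETWEEN 35 AND 51 → -28
job_id=208: runtime_s >= 3623 AND state IN ('failed', 'done', 'queued') → -47
job_id=209: runtime_s >= 3623 AND state IN ('failed', 'done', 'queued') → -13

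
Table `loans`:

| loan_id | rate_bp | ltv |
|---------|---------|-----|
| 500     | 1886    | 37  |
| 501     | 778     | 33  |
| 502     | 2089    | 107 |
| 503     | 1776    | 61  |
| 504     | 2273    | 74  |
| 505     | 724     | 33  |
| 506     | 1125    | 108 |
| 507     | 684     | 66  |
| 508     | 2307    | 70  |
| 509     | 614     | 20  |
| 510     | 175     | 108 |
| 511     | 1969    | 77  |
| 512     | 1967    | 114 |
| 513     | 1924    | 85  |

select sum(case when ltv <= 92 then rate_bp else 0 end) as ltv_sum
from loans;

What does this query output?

loan_id=500: ✓ → 1886
loan_id=501: ✓ → 778
loan_id=502: ✗
loan_id=503: ✓ → 1776
loan_id=504: ✓ → 2273
loan_id=505: ✓ → 724
loan_id=506: ✗
loan_id=507: ✓ → 684
loan_id=508: ✓ → 2307
loan_id=509: ✓ → 614
loan_id=510: ✗
loan_id=511: ✓ → 1969
loan_id=512: ✗
loan_id=513: ✓ → 1924
ltv_sum = 1886 + 778 + 1776 + 2273 + 724 + 684 + 2307 + 614 + 1969 + 1924 = 14935

14935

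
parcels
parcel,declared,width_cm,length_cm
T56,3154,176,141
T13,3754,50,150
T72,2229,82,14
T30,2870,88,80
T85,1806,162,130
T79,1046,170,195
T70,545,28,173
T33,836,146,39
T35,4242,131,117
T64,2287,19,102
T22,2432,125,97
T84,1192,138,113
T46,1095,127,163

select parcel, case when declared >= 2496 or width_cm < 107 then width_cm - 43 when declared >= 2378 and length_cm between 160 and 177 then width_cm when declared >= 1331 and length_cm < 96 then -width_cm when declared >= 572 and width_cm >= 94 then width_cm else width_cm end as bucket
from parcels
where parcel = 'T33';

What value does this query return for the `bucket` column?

parcel = T33: declared=836, width_cm=146, length_cm=39.
declared >= 2496 or width_cm < 107 → false
declared >= 2378 and length_cm between 160 and 177 → false
declared >= 1331 and length_cm < 96 → false
declared >= 572 and width_cm >= 94 → true → 146

146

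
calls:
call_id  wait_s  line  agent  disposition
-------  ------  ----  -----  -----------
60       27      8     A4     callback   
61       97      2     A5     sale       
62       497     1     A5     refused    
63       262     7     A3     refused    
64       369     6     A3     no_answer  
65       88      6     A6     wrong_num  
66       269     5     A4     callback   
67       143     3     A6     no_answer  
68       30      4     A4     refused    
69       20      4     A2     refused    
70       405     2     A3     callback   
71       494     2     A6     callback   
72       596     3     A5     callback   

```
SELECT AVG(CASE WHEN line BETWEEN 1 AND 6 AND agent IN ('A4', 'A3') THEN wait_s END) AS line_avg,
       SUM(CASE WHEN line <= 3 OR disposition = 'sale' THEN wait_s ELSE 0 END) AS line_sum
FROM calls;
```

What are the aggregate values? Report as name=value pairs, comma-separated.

[line_avg: line BETWEEN 1 AND 6 AND agent IN ('A4', 'A3')]
call_id=60: ✗
call_id=61: ✗
call_id=62: ✗
call_id=63: ✗
call_id=64: ✓ → 369
call_id=65: ✗
call_id=66: ✓ → 269
call_id=67: ✗
call_id=68: ✓ → 30
call_id=69: ✗
call_id=70: ✓ → 405
call_id=71: ✗
call_id=72: ✗
line_avg = (369 + 269 + 30 + 405) / 4 = 268.25
—
[line_sum: line <= 3 OR disposition = 'sale']
call_id=60: ✗
call_id=61: ✓ → 97
call_id=62: ✓ → 497
call_id=63: ✗
call_id=64: ✗
call_id=65: ✗
call_id=66: ✗
call_id=67: ✓ → 143
call_id=68: ✗
call_id=69: ✗
call_id=70: ✓ → 405
call_id=71: ✓ → 494
call_id=72: ✓ → 596
line_sum = 97 + 497 + 143 + 405 + 494 + 596 = 2232

line_avg=268.25, line_sum=2232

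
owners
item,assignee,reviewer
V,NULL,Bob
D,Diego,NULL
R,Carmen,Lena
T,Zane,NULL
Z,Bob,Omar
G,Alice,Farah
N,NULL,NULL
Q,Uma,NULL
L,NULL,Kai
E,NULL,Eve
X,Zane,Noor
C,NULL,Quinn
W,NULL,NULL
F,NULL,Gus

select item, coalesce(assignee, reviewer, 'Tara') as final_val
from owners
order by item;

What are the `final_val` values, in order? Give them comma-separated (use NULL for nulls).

item=C: assignee=NULL, reviewer=Quinn → Quinn
item=D: assignee=Diego → Diego
item=E: assignee=NULL, reviewer=Eve → Eve
item=F: assignee=NULL, reviewer=Gus → Gus
item=G: assignee=Alice → Alice
item=L: assignee=NULL, reviewer=Kai → Kai
item=N: assignee=NULL, reviewer=NULL, → literal Tara → Tara
item=Q: assignee=Uma → Uma
item=R: assignee=Carmen → Carmen
item=T: assignee=Zane → Zane
item=V: assignee=NULL, reviewer=Bob → Bob
item=W: assignee=NULL, reviewer=NULL, → literal Tara → Tara
item=X: assignee=Zane → Zane
item=Z: assignee=Bob → Bob

Quinn, Diego, Eve, Gus, Alice, Kai, Tara, Uma, Carmen, Zane, Bob, Tara, Zane, Bob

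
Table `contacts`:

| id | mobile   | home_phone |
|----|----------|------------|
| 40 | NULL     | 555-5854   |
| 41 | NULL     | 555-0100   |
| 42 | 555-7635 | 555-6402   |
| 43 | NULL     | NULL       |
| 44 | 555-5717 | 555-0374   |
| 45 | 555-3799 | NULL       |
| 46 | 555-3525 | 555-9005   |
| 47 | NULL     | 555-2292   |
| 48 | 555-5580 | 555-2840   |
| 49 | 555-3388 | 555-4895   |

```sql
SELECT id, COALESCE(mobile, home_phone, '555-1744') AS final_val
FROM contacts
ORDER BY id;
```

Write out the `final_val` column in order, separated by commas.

id=40: mobile=NULL, home_phone=555-5854 → 555-5854
id=41: mobile=NULL, home_phone=555-0100 → 555-0100
id=42: mobile=555-7635 → 555-7635
id=43: mobile=NULL, home_phone=NULL, → literal 555-1744 → 555-1744
id=44: mobile=555-5717 → 555-5717
id=45: mobile=555-3799 → 555-3799
id=46: mobile=555-3525 → 555-3525
id=47: mobile=NULL, home_phone=555-2292 → 555-2292
id=48: mobile=555-5580 → 555-5580
id=49: mobile=555-3388 → 555-3388

555-5854, 555-0100, 555-7635, 555-1744, 555-5717, 555-3799, 555-3525, 555-2292, 555-5580, 555-3388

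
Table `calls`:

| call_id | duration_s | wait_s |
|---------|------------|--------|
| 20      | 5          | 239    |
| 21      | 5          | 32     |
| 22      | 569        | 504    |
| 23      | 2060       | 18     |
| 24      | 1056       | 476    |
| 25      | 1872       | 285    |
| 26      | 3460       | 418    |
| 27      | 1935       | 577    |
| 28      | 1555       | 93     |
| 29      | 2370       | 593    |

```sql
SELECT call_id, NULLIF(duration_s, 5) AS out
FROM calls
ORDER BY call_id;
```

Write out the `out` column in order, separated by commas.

NULL, NULL, 569, 2060, 1056, 1872, 3460, 1935, 1555, 2370

call_id=20: duration_s=5 vs 5: equal → NULL
call_id=21: duration_s=5 vs 5: equal → NULL
call_id=22: duration_s=569 vs 5: differ → 569
call_id=23: duration_s=2060 vs 5: differ → 2060
call_id=24: duration_s=1056 vs 5: differ → 1056
call_id=25: duration_s=1872 vs 5: differ → 1872
call_id=26: duration_s=3460 vs 5: differ → 3460
call_id=27: duration_s=1935 vs 5: differ → 1935
call_id=28: duration_s=1555 vs 5: differ → 1555
call_id=29: duration_s=2370 vs 5: differ → 2370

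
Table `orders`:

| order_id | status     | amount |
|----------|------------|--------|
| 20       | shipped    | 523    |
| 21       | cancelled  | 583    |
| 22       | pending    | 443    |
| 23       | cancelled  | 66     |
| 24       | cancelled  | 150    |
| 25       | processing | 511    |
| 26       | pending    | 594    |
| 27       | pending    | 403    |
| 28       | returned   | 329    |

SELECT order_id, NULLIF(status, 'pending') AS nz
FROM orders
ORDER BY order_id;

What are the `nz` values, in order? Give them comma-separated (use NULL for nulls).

order_id=20: status=shipped vs pending: differ → shipped
order_id=21: status=cancelled vs pending: differ → cancelled
order_id=22: status=pending vs pending: equal → NULL
order_id=23: status=cancelled vs pending: differ → cancelled
order_id=24: status=cancelled vs pending: differ → cancelled
order_id=25: status=processing vs pending: differ → processing
order_id=26: status=pending vs pending: equal → NULL
order_id=27: status=pending vs pending: equal → NULL
order_id=28: status=returned vs pending: differ → returned

shipped, cancelled, NULL, cancelled, cancelled, processing, NULL, NULL, returned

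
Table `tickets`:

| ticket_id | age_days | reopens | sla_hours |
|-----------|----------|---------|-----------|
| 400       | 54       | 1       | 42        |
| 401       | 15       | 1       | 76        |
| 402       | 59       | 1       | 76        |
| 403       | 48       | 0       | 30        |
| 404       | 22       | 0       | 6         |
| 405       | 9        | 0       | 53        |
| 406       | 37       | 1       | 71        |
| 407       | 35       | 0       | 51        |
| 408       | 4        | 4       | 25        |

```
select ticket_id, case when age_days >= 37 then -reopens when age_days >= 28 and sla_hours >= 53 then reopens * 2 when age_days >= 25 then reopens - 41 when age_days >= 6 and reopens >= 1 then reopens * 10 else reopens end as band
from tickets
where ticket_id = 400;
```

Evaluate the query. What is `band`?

-1

ticket_id = 400: age_days=54, reopens=1, sla_hours=42.
age_days >= 37 → true → -1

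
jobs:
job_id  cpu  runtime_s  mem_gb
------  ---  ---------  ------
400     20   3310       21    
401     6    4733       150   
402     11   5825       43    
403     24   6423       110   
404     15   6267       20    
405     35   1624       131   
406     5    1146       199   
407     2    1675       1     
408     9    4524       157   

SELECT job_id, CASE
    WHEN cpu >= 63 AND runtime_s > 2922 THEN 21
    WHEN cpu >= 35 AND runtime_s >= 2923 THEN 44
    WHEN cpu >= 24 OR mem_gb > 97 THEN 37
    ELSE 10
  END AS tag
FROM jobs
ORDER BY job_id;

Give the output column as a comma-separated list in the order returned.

job_id=400: ELSE → 10
job_id=401: cpu >= 24 OR mem_gb > 97 → 37
job_id=402: ELSE → 10
job_id=403: cpu >= 24 OR mem_gb > 97 → 37
job_id=404: ELSE → 10
job_id=405: cpu >= 24 OR mem_gb > 97 → 37
job_id=406: cpu >= 24 OR mem_gb > 97 → 37
job_id=407: ELSE → 10
job_id=408: cpu >= 24 OR mem_gb > 97 → 37

10, 37, 10, 37, 10, 37, 37, 10, 37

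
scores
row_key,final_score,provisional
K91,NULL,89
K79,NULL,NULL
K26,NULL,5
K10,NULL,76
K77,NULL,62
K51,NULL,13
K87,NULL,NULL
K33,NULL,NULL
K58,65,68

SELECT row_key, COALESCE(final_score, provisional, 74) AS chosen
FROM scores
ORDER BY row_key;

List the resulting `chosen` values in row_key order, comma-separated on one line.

76, 5, 74, 13, 65, 62, 74, 74, 89

row_key=K10: final_score=NULL, provisional=76 → 76
row_key=K26: final_score=NULL, provisional=5 → 5
row_key=K33: final_score=NULL, provisional=NULL, → literal 74 → 74
row_key=K51: final_score=NULL, provisional=13 → 13
row_key=K58: final_score=65 → 65
row_key=K77: final_score=NULL, provisional=62 → 62
row_key=K79: final_score=NULL, provisional=NULL, → literal 74 → 74
row_key=K87: final_score=NULL, provisional=NULL, → literal 74 → 74
row_key=K91: final_score=NULL, provisional=89 → 89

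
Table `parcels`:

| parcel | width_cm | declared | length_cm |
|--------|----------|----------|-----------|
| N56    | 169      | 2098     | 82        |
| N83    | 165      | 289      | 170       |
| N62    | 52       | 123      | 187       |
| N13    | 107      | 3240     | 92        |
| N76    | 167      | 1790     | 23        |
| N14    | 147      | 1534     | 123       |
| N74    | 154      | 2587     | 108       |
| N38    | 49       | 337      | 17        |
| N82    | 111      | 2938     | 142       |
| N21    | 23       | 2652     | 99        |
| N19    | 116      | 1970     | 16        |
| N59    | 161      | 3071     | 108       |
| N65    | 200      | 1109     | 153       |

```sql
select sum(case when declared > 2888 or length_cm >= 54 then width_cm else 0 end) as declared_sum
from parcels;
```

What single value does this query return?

1289

parcel=N56: ✓ → 169
parcel=N83: ✓ → 165
parcel=N62: ✓ → 52
parcel=N13: ✓ → 107
parcel=N76: ✗
parcel=N14: ✓ → 147
parcel=N74: ✓ → 154
parcel=N38: ✗
parcel=N82: ✓ → 111
parcel=N21: ✓ → 23
parcel=N19: ✗
parcel=N59: ✓ → 161
parcel=N65: ✓ → 200
declared_sum = 169 + 165 + 52 + 107 + 147 + 154 + 111 + 23 + 161 + 200 = 1289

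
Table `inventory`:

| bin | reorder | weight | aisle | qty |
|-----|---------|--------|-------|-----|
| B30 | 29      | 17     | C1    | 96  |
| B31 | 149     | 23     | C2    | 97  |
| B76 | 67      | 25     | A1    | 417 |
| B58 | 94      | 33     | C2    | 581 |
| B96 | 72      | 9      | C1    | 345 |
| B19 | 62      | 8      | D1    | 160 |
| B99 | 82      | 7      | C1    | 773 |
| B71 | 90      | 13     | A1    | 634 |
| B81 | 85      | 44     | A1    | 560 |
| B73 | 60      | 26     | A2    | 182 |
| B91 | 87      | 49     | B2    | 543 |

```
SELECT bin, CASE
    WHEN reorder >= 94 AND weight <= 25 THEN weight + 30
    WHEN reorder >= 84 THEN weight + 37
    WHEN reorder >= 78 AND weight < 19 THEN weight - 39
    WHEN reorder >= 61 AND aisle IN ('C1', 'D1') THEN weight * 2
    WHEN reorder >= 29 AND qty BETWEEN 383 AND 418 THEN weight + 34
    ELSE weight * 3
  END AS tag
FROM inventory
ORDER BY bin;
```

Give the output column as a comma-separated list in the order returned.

bin=B19: reorder >= 61 AND aisle IN ('C1', 'D1') → 16
bin=B30: ELSE → 51
bin=B31: reorder >= 94 AND weight <= 25 → 53
bin=B58: reorder >= 84 → 70
bin=B71: reorder >= 84 → 50
bin=B73: ELSE → 78
bin=B76: reorder >= 29 AND qty BETWEEN 383 AND 418 → 59
bin=B81: reorder >= 84 → 81
bin=B91: reorder >= 84 → 86
bin=B96: reorder >= 61 AND aisle IN ('C1', 'D1') → 18
bin=B99: reorder >= 78 AND weight < 19 → -32

16, 51, 53, 70, 50, 78, 59, 81, 86, 18, -32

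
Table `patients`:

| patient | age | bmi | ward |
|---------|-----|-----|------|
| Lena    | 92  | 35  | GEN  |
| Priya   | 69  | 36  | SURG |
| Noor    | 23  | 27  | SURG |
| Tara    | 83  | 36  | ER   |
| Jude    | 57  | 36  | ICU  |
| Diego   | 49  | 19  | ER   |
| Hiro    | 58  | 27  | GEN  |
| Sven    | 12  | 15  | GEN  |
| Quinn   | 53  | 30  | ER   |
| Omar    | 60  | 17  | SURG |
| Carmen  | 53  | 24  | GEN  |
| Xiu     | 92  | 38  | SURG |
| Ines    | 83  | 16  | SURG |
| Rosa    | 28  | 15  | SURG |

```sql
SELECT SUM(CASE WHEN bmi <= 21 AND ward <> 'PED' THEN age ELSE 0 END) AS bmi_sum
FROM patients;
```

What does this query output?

patient=Lena: ✗
patient=Priya: ✗
patient=Noor: ✗
patient=Tara: ✗
patient=Jude: ✗
patient=Diego: ✓ → 49
patient=Hiro: ✗
patient=Sven: ✓ → 12
patient=Quinn: ✗
patient=Omar: ✓ → 60
patient=Carmen: ✗
patient=Xiu: ✗
patient=Ines: ✓ → 83
patient=Rosa: ✓ → 28
bmi_sum = 49 + 12 + 60 + 83 + 28 = 232

232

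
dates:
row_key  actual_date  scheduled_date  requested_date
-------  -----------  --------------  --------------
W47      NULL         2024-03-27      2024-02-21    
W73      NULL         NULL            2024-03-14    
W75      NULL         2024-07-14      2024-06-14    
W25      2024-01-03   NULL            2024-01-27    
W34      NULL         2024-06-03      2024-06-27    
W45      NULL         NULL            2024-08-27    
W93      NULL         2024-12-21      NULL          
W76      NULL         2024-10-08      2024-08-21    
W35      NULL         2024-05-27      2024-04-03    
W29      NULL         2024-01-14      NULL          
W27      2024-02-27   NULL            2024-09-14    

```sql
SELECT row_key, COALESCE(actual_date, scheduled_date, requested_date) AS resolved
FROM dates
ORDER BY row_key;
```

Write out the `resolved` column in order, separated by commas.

row_key=W25: actual_date=2024-01-03 → 2024-01-03
row_key=W27: actual_date=2024-02-27 → 2024-02-27
row_key=W29: actual_date=NULL, scheduled_date=2024-01-14 → 2024-01-14
row_key=W34: actual_date=NULL, scheduled_date=2024-06-03 → 2024-06-03
row_key=W35: actual_date=NULL, scheduled_date=2024-05-27 → 2024-05-27
row_key=W45: actual_date=NULL, scheduled_date=NULL, requested_date=2024-08-27 → 2024-08-27
row_key=W47: actual_date=NULL, scheduled_date=2024-03-27 → 2024-03-27
row_key=W73: actual_date=NULL, scheduled_date=NULL, requested_date=2024-03-14 → 2024-03-14
row_key=W75: actual_date=NULL, scheduled_date=2024-07-14 → 2024-07-14
row_key=W76: actual_date=NULL, scheduled_date=2024-10-08 → 2024-10-08
row_key=W93: actual_date=NULL, scheduled_date=2024-12-21 → 2024-12-21

2024-01-03, 2024-02-27, 2024-01-14, 2024-06-03, 2024-05-27, 2024-08-27, 2024-03-27, 2024-03-14, 2024-07-14, 2024-10-08, 2024-12-21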